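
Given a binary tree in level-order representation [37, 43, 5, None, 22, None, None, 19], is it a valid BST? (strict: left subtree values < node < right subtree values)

Level-order array: [37, 43, 5, None, 22, None, None, 19]
Validate using subtree bounds (lo, hi): at each node, require lo < value < hi,
then recurse left with hi=value and right with lo=value.
Preorder trace (stopping at first violation):
  at node 37 with bounds (-inf, +inf): OK
  at node 43 with bounds (-inf, 37): VIOLATION
Node 43 violates its bound: not (-inf < 43 < 37).
Result: Not a valid BST


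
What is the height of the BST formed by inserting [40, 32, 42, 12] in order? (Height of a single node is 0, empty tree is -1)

Insertion order: [40, 32, 42, 12]
Tree (level-order array): [40, 32, 42, 12]
Compute height bottom-up (empty subtree = -1):
  height(12) = 1 + max(-1, -1) = 0
  height(32) = 1 + max(0, -1) = 1
  height(42) = 1 + max(-1, -1) = 0
  height(40) = 1 + max(1, 0) = 2
Height = 2


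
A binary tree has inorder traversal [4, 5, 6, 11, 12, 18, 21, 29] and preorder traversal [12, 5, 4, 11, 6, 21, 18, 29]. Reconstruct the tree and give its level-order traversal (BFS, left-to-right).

Inorder:  [4, 5, 6, 11, 12, 18, 21, 29]
Preorder: [12, 5, 4, 11, 6, 21, 18, 29]
Algorithm: preorder visits root first, so consume preorder in order;
for each root, split the current inorder slice at that value into
left-subtree inorder and right-subtree inorder, then recurse.
Recursive splits:
  root=12; inorder splits into left=[4, 5, 6, 11], right=[18, 21, 29]
  root=5; inorder splits into left=[4], right=[6, 11]
  root=4; inorder splits into left=[], right=[]
  root=11; inorder splits into left=[6], right=[]
  root=6; inorder splits into left=[], right=[]
  root=21; inorder splits into left=[18], right=[29]
  root=18; inorder splits into left=[], right=[]
  root=29; inorder splits into left=[], right=[]
Reconstructed level-order: [12, 5, 21, 4, 11, 18, 29, 6]


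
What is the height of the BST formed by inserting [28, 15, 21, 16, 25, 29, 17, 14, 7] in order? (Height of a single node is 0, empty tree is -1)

Insertion order: [28, 15, 21, 16, 25, 29, 17, 14, 7]
Tree (level-order array): [28, 15, 29, 14, 21, None, None, 7, None, 16, 25, None, None, None, 17]
Compute height bottom-up (empty subtree = -1):
  height(7) = 1 + max(-1, -1) = 0
  height(14) = 1 + max(0, -1) = 1
  height(17) = 1 + max(-1, -1) = 0
  height(16) = 1 + max(-1, 0) = 1
  height(25) = 1 + max(-1, -1) = 0
  height(21) = 1 + max(1, 0) = 2
  height(15) = 1 + max(1, 2) = 3
  height(29) = 1 + max(-1, -1) = 0
  height(28) = 1 + max(3, 0) = 4
Height = 4


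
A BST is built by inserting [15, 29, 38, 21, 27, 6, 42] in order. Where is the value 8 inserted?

Starting tree (level order): [15, 6, 29, None, None, 21, 38, None, 27, None, 42]
Insertion path: 15 -> 6
Result: insert 8 as right child of 6
Final tree (level order): [15, 6, 29, None, 8, 21, 38, None, None, None, 27, None, 42]


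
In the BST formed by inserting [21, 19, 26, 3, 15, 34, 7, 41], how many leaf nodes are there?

Tree built from: [21, 19, 26, 3, 15, 34, 7, 41]
Tree (level-order array): [21, 19, 26, 3, None, None, 34, None, 15, None, 41, 7]
Rule: A leaf has 0 children.
Per-node child counts:
  node 21: 2 child(ren)
  node 19: 1 child(ren)
  node 3: 1 child(ren)
  node 15: 1 child(ren)
  node 7: 0 child(ren)
  node 26: 1 child(ren)
  node 34: 1 child(ren)
  node 41: 0 child(ren)
Matching nodes: [7, 41]
Count of leaf nodes: 2


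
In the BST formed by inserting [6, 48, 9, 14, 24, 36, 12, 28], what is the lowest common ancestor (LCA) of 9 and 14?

Tree insertion order: [6, 48, 9, 14, 24, 36, 12, 28]
Tree (level-order array): [6, None, 48, 9, None, None, 14, 12, 24, None, None, None, 36, 28]
In a BST, the LCA of p=9, q=14 is the first node v on the
root-to-leaf path with p <= v <= q (go left if both < v, right if both > v).
Walk from root:
  at 6: both 9 and 14 > 6, go right
  at 48: both 9 and 14 < 48, go left
  at 9: 9 <= 9 <= 14, this is the LCA
LCA = 9


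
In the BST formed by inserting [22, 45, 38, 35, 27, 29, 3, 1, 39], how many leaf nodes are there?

Tree built from: [22, 45, 38, 35, 27, 29, 3, 1, 39]
Tree (level-order array): [22, 3, 45, 1, None, 38, None, None, None, 35, 39, 27, None, None, None, None, 29]
Rule: A leaf has 0 children.
Per-node child counts:
  node 22: 2 child(ren)
  node 3: 1 child(ren)
  node 1: 0 child(ren)
  node 45: 1 child(ren)
  node 38: 2 child(ren)
  node 35: 1 child(ren)
  node 27: 1 child(ren)
  node 29: 0 child(ren)
  node 39: 0 child(ren)
Matching nodes: [1, 29, 39]
Count of leaf nodes: 3


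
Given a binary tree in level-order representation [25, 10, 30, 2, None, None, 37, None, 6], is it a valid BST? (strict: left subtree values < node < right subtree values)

Level-order array: [25, 10, 30, 2, None, None, 37, None, 6]
Validate using subtree bounds (lo, hi): at each node, require lo < value < hi,
then recurse left with hi=value and right with lo=value.
Preorder trace (stopping at first violation):
  at node 25 with bounds (-inf, +inf): OK
  at node 10 with bounds (-inf, 25): OK
  at node 2 with bounds (-inf, 10): OK
  at node 6 with bounds (2, 10): OK
  at node 30 with bounds (25, +inf): OK
  at node 37 with bounds (30, +inf): OK
No violation found at any node.
Result: Valid BST


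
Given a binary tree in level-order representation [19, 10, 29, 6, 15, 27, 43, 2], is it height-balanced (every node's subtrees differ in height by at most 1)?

Tree (level-order array): [19, 10, 29, 6, 15, 27, 43, 2]
Definition: a tree is height-balanced if, at every node, |h(left) - h(right)| <= 1 (empty subtree has height -1).
Bottom-up per-node check:
  node 2: h_left=-1, h_right=-1, diff=0 [OK], height=0
  node 6: h_left=0, h_right=-1, diff=1 [OK], height=1
  node 15: h_left=-1, h_right=-1, diff=0 [OK], height=0
  node 10: h_left=1, h_right=0, diff=1 [OK], height=2
  node 27: h_left=-1, h_right=-1, diff=0 [OK], height=0
  node 43: h_left=-1, h_right=-1, diff=0 [OK], height=0
  node 29: h_left=0, h_right=0, diff=0 [OK], height=1
  node 19: h_left=2, h_right=1, diff=1 [OK], height=3
All nodes satisfy the balance condition.
Result: Balanced


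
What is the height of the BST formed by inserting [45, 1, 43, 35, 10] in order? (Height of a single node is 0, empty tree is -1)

Insertion order: [45, 1, 43, 35, 10]
Tree (level-order array): [45, 1, None, None, 43, 35, None, 10]
Compute height bottom-up (empty subtree = -1):
  height(10) = 1 + max(-1, -1) = 0
  height(35) = 1 + max(0, -1) = 1
  height(43) = 1 + max(1, -1) = 2
  height(1) = 1 + max(-1, 2) = 3
  height(45) = 1 + max(3, -1) = 4
Height = 4


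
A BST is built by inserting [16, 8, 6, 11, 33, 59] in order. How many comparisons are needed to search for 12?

Search path for 12: 16 -> 8 -> 11
Found: False
Comparisons: 3


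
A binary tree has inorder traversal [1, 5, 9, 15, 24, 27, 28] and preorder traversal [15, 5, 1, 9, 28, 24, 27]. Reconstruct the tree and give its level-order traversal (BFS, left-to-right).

Inorder:  [1, 5, 9, 15, 24, 27, 28]
Preorder: [15, 5, 1, 9, 28, 24, 27]
Algorithm: preorder visits root first, so consume preorder in order;
for each root, split the current inorder slice at that value into
left-subtree inorder and right-subtree inorder, then recurse.
Recursive splits:
  root=15; inorder splits into left=[1, 5, 9], right=[24, 27, 28]
  root=5; inorder splits into left=[1], right=[9]
  root=1; inorder splits into left=[], right=[]
  root=9; inorder splits into left=[], right=[]
  root=28; inorder splits into left=[24, 27], right=[]
  root=24; inorder splits into left=[], right=[27]
  root=27; inorder splits into left=[], right=[]
Reconstructed level-order: [15, 5, 28, 1, 9, 24, 27]


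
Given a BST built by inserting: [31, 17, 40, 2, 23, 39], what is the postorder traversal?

Tree insertion order: [31, 17, 40, 2, 23, 39]
Tree (level-order array): [31, 17, 40, 2, 23, 39]
Postorder traversal: [2, 23, 17, 39, 40, 31]


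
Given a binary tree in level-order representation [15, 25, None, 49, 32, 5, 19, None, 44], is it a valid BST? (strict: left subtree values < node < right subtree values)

Level-order array: [15, 25, None, 49, 32, 5, 19, None, 44]
Validate using subtree bounds (lo, hi): at each node, require lo < value < hi,
then recurse left with hi=value and right with lo=value.
Preorder trace (stopping at first violation):
  at node 15 with bounds (-inf, +inf): OK
  at node 25 with bounds (-inf, 15): VIOLATION
Node 25 violates its bound: not (-inf < 25 < 15).
Result: Not a valid BST


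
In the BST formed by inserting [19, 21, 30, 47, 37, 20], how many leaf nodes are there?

Tree built from: [19, 21, 30, 47, 37, 20]
Tree (level-order array): [19, None, 21, 20, 30, None, None, None, 47, 37]
Rule: A leaf has 0 children.
Per-node child counts:
  node 19: 1 child(ren)
  node 21: 2 child(ren)
  node 20: 0 child(ren)
  node 30: 1 child(ren)
  node 47: 1 child(ren)
  node 37: 0 child(ren)
Matching nodes: [20, 37]
Count of leaf nodes: 2


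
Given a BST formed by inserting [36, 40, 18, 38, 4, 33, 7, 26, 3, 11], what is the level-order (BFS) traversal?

Tree insertion order: [36, 40, 18, 38, 4, 33, 7, 26, 3, 11]
Tree (level-order array): [36, 18, 40, 4, 33, 38, None, 3, 7, 26, None, None, None, None, None, None, 11]
BFS from the root, enqueuing left then right child of each popped node:
  queue [36] -> pop 36, enqueue [18, 40], visited so far: [36]
  queue [18, 40] -> pop 18, enqueue [4, 33], visited so far: [36, 18]
  queue [40, 4, 33] -> pop 40, enqueue [38], visited so far: [36, 18, 40]
  queue [4, 33, 38] -> pop 4, enqueue [3, 7], visited so far: [36, 18, 40, 4]
  queue [33, 38, 3, 7] -> pop 33, enqueue [26], visited so far: [36, 18, 40, 4, 33]
  queue [38, 3, 7, 26] -> pop 38, enqueue [none], visited so far: [36, 18, 40, 4, 33, 38]
  queue [3, 7, 26] -> pop 3, enqueue [none], visited so far: [36, 18, 40, 4, 33, 38, 3]
  queue [7, 26] -> pop 7, enqueue [11], visited so far: [36, 18, 40, 4, 33, 38, 3, 7]
  queue [26, 11] -> pop 26, enqueue [none], visited so far: [36, 18, 40, 4, 33, 38, 3, 7, 26]
  queue [11] -> pop 11, enqueue [none], visited so far: [36, 18, 40, 4, 33, 38, 3, 7, 26, 11]
Result: [36, 18, 40, 4, 33, 38, 3, 7, 26, 11]


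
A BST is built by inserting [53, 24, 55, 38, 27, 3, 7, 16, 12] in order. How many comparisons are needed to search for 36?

Search path for 36: 53 -> 24 -> 38 -> 27
Found: False
Comparisons: 4


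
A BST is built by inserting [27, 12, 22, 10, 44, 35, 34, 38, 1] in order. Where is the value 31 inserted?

Starting tree (level order): [27, 12, 44, 10, 22, 35, None, 1, None, None, None, 34, 38]
Insertion path: 27 -> 44 -> 35 -> 34
Result: insert 31 as left child of 34
Final tree (level order): [27, 12, 44, 10, 22, 35, None, 1, None, None, None, 34, 38, None, None, 31]


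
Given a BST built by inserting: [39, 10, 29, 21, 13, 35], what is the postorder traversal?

Tree insertion order: [39, 10, 29, 21, 13, 35]
Tree (level-order array): [39, 10, None, None, 29, 21, 35, 13]
Postorder traversal: [13, 21, 35, 29, 10, 39]


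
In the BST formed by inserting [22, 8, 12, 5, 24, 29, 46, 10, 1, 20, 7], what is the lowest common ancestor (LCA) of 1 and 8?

Tree insertion order: [22, 8, 12, 5, 24, 29, 46, 10, 1, 20, 7]
Tree (level-order array): [22, 8, 24, 5, 12, None, 29, 1, 7, 10, 20, None, 46]
In a BST, the LCA of p=1, q=8 is the first node v on the
root-to-leaf path with p <= v <= q (go left if both < v, right if both > v).
Walk from root:
  at 22: both 1 and 8 < 22, go left
  at 8: 1 <= 8 <= 8, this is the LCA
LCA = 8


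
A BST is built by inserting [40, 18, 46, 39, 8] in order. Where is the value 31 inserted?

Starting tree (level order): [40, 18, 46, 8, 39]
Insertion path: 40 -> 18 -> 39
Result: insert 31 as left child of 39
Final tree (level order): [40, 18, 46, 8, 39, None, None, None, None, 31]


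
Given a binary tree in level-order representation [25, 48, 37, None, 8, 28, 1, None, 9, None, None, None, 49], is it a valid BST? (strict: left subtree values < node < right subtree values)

Level-order array: [25, 48, 37, None, 8, 28, 1, None, 9, None, None, None, 49]
Validate using subtree bounds (lo, hi): at each node, require lo < value < hi,
then recurse left with hi=value and right with lo=value.
Preorder trace (stopping at first violation):
  at node 25 with bounds (-inf, +inf): OK
  at node 48 with bounds (-inf, 25): VIOLATION
Node 48 violates its bound: not (-inf < 48 < 25).
Result: Not a valid BST


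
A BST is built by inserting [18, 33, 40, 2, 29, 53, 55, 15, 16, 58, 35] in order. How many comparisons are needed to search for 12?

Search path for 12: 18 -> 2 -> 15
Found: False
Comparisons: 3


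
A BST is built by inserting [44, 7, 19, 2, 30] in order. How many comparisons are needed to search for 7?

Search path for 7: 44 -> 7
Found: True
Comparisons: 2


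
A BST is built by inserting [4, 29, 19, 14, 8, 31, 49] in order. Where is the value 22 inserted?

Starting tree (level order): [4, None, 29, 19, 31, 14, None, None, 49, 8]
Insertion path: 4 -> 29 -> 19
Result: insert 22 as right child of 19
Final tree (level order): [4, None, 29, 19, 31, 14, 22, None, 49, 8]


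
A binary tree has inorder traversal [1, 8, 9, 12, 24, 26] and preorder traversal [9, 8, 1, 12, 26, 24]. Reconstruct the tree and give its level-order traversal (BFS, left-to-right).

Inorder:  [1, 8, 9, 12, 24, 26]
Preorder: [9, 8, 1, 12, 26, 24]
Algorithm: preorder visits root first, so consume preorder in order;
for each root, split the current inorder slice at that value into
left-subtree inorder and right-subtree inorder, then recurse.
Recursive splits:
  root=9; inorder splits into left=[1, 8], right=[12, 24, 26]
  root=8; inorder splits into left=[1], right=[]
  root=1; inorder splits into left=[], right=[]
  root=12; inorder splits into left=[], right=[24, 26]
  root=26; inorder splits into left=[24], right=[]
  root=24; inorder splits into left=[], right=[]
Reconstructed level-order: [9, 8, 12, 1, 26, 24]


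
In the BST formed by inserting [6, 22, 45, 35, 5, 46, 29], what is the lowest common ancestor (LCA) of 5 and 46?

Tree insertion order: [6, 22, 45, 35, 5, 46, 29]
Tree (level-order array): [6, 5, 22, None, None, None, 45, 35, 46, 29]
In a BST, the LCA of p=5, q=46 is the first node v on the
root-to-leaf path with p <= v <= q (go left if both < v, right if both > v).
Walk from root:
  at 6: 5 <= 6 <= 46, this is the LCA
LCA = 6


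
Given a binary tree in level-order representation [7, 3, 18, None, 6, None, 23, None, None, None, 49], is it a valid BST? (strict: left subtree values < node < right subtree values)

Level-order array: [7, 3, 18, None, 6, None, 23, None, None, None, 49]
Validate using subtree bounds (lo, hi): at each node, require lo < value < hi,
then recurse left with hi=value and right with lo=value.
Preorder trace (stopping at first violation):
  at node 7 with bounds (-inf, +inf): OK
  at node 3 with bounds (-inf, 7): OK
  at node 6 with bounds (3, 7): OK
  at node 18 with bounds (7, +inf): OK
  at node 23 with bounds (18, +inf): OK
  at node 49 with bounds (23, +inf): OK
No violation found at any node.
Result: Valid BST


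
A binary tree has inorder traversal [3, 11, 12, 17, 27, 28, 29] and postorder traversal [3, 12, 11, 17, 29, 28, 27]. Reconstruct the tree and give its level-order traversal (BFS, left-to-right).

Inorder:   [3, 11, 12, 17, 27, 28, 29]
Postorder: [3, 12, 11, 17, 29, 28, 27]
Algorithm: postorder visits root last, so walk postorder right-to-left;
each value is the root of the current inorder slice — split it at that
value, recurse on the right subtree first, then the left.
Recursive splits:
  root=27; inorder splits into left=[3, 11, 12, 17], right=[28, 29]
  root=28; inorder splits into left=[], right=[29]
  root=29; inorder splits into left=[], right=[]
  root=17; inorder splits into left=[3, 11, 12], right=[]
  root=11; inorder splits into left=[3], right=[12]
  root=12; inorder splits into left=[], right=[]
  root=3; inorder splits into left=[], right=[]
Reconstructed level-order: [27, 17, 28, 11, 29, 3, 12]


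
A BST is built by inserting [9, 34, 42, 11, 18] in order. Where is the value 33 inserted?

Starting tree (level order): [9, None, 34, 11, 42, None, 18]
Insertion path: 9 -> 34 -> 11 -> 18
Result: insert 33 as right child of 18
Final tree (level order): [9, None, 34, 11, 42, None, 18, None, None, None, 33]


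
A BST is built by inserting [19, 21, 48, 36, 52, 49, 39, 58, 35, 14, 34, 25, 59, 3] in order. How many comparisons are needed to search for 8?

Search path for 8: 19 -> 14 -> 3
Found: False
Comparisons: 3


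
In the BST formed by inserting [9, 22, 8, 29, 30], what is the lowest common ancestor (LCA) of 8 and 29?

Tree insertion order: [9, 22, 8, 29, 30]
Tree (level-order array): [9, 8, 22, None, None, None, 29, None, 30]
In a BST, the LCA of p=8, q=29 is the first node v on the
root-to-leaf path with p <= v <= q (go left if both < v, right if both > v).
Walk from root:
  at 9: 8 <= 9 <= 29, this is the LCA
LCA = 9


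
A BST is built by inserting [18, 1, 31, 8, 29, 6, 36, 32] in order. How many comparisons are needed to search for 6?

Search path for 6: 18 -> 1 -> 8 -> 6
Found: True
Comparisons: 4


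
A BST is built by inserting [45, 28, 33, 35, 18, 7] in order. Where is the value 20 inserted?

Starting tree (level order): [45, 28, None, 18, 33, 7, None, None, 35]
Insertion path: 45 -> 28 -> 18
Result: insert 20 as right child of 18
Final tree (level order): [45, 28, None, 18, 33, 7, 20, None, 35]


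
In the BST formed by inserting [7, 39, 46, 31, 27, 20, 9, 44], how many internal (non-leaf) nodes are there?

Tree built from: [7, 39, 46, 31, 27, 20, 9, 44]
Tree (level-order array): [7, None, 39, 31, 46, 27, None, 44, None, 20, None, None, None, 9]
Rule: An internal node has at least one child.
Per-node child counts:
  node 7: 1 child(ren)
  node 39: 2 child(ren)
  node 31: 1 child(ren)
  node 27: 1 child(ren)
  node 20: 1 child(ren)
  node 9: 0 child(ren)
  node 46: 1 child(ren)
  node 44: 0 child(ren)
Matching nodes: [7, 39, 31, 27, 20, 46]
Count of internal (non-leaf) nodes: 6


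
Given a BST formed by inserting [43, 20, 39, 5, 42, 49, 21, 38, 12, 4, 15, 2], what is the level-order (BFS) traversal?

Tree insertion order: [43, 20, 39, 5, 42, 49, 21, 38, 12, 4, 15, 2]
Tree (level-order array): [43, 20, 49, 5, 39, None, None, 4, 12, 21, 42, 2, None, None, 15, None, 38]
BFS from the root, enqueuing left then right child of each popped node:
  queue [43] -> pop 43, enqueue [20, 49], visited so far: [43]
  queue [20, 49] -> pop 20, enqueue [5, 39], visited so far: [43, 20]
  queue [49, 5, 39] -> pop 49, enqueue [none], visited so far: [43, 20, 49]
  queue [5, 39] -> pop 5, enqueue [4, 12], visited so far: [43, 20, 49, 5]
  queue [39, 4, 12] -> pop 39, enqueue [21, 42], visited so far: [43, 20, 49, 5, 39]
  queue [4, 12, 21, 42] -> pop 4, enqueue [2], visited so far: [43, 20, 49, 5, 39, 4]
  queue [12, 21, 42, 2] -> pop 12, enqueue [15], visited so far: [43, 20, 49, 5, 39, 4, 12]
  queue [21, 42, 2, 15] -> pop 21, enqueue [38], visited so far: [43, 20, 49, 5, 39, 4, 12, 21]
  queue [42, 2, 15, 38] -> pop 42, enqueue [none], visited so far: [43, 20, 49, 5, 39, 4, 12, 21, 42]
  queue [2, 15, 38] -> pop 2, enqueue [none], visited so far: [43, 20, 49, 5, 39, 4, 12, 21, 42, 2]
  queue [15, 38] -> pop 15, enqueue [none], visited so far: [43, 20, 49, 5, 39, 4, 12, 21, 42, 2, 15]
  queue [38] -> pop 38, enqueue [none], visited so far: [43, 20, 49, 5, 39, 4, 12, 21, 42, 2, 15, 38]
Result: [43, 20, 49, 5, 39, 4, 12, 21, 42, 2, 15, 38]


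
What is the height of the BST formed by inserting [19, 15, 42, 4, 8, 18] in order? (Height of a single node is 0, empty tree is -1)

Insertion order: [19, 15, 42, 4, 8, 18]
Tree (level-order array): [19, 15, 42, 4, 18, None, None, None, 8]
Compute height bottom-up (empty subtree = -1):
  height(8) = 1 + max(-1, -1) = 0
  height(4) = 1 + max(-1, 0) = 1
  height(18) = 1 + max(-1, -1) = 0
  height(15) = 1 + max(1, 0) = 2
  height(42) = 1 + max(-1, -1) = 0
  height(19) = 1 + max(2, 0) = 3
Height = 3


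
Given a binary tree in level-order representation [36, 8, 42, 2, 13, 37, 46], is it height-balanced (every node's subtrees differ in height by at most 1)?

Tree (level-order array): [36, 8, 42, 2, 13, 37, 46]
Definition: a tree is height-balanced if, at every node, |h(left) - h(right)| <= 1 (empty subtree has height -1).
Bottom-up per-node check:
  node 2: h_left=-1, h_right=-1, diff=0 [OK], height=0
  node 13: h_left=-1, h_right=-1, diff=0 [OK], height=0
  node 8: h_left=0, h_right=0, diff=0 [OK], height=1
  node 37: h_left=-1, h_right=-1, diff=0 [OK], height=0
  node 46: h_left=-1, h_right=-1, diff=0 [OK], height=0
  node 42: h_left=0, h_right=0, diff=0 [OK], height=1
  node 36: h_left=1, h_right=1, diff=0 [OK], height=2
All nodes satisfy the balance condition.
Result: Balanced


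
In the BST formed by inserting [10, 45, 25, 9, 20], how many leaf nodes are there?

Tree built from: [10, 45, 25, 9, 20]
Tree (level-order array): [10, 9, 45, None, None, 25, None, 20]
Rule: A leaf has 0 children.
Per-node child counts:
  node 10: 2 child(ren)
  node 9: 0 child(ren)
  node 45: 1 child(ren)
  node 25: 1 child(ren)
  node 20: 0 child(ren)
Matching nodes: [9, 20]
Count of leaf nodes: 2


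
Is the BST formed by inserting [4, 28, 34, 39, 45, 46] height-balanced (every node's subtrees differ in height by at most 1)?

Tree (level-order array): [4, None, 28, None, 34, None, 39, None, 45, None, 46]
Definition: a tree is height-balanced if, at every node, |h(left) - h(right)| <= 1 (empty subtree has height -1).
Bottom-up per-node check:
  node 46: h_left=-1, h_right=-1, diff=0 [OK], height=0
  node 45: h_left=-1, h_right=0, diff=1 [OK], height=1
  node 39: h_left=-1, h_right=1, diff=2 [FAIL (|-1-1|=2 > 1)], height=2
  node 34: h_left=-1, h_right=2, diff=3 [FAIL (|-1-2|=3 > 1)], height=3
  node 28: h_left=-1, h_right=3, diff=4 [FAIL (|-1-3|=4 > 1)], height=4
  node 4: h_left=-1, h_right=4, diff=5 [FAIL (|-1-4|=5 > 1)], height=5
Node 39 violates the condition: |-1 - 1| = 2 > 1.
Result: Not balanced


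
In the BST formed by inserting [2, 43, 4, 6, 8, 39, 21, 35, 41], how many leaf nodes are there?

Tree built from: [2, 43, 4, 6, 8, 39, 21, 35, 41]
Tree (level-order array): [2, None, 43, 4, None, None, 6, None, 8, None, 39, 21, 41, None, 35]
Rule: A leaf has 0 children.
Per-node child counts:
  node 2: 1 child(ren)
  node 43: 1 child(ren)
  node 4: 1 child(ren)
  node 6: 1 child(ren)
  node 8: 1 child(ren)
  node 39: 2 child(ren)
  node 21: 1 child(ren)
  node 35: 0 child(ren)
  node 41: 0 child(ren)
Matching nodes: [35, 41]
Count of leaf nodes: 2


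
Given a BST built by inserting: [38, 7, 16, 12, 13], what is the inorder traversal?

Tree insertion order: [38, 7, 16, 12, 13]
Tree (level-order array): [38, 7, None, None, 16, 12, None, None, 13]
Inorder traversal: [7, 12, 13, 16, 38]


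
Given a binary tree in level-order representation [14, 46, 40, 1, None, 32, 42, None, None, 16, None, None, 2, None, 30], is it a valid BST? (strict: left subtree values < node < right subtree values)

Level-order array: [14, 46, 40, 1, None, 32, 42, None, None, 16, None, None, 2, None, 30]
Validate using subtree bounds (lo, hi): at each node, require lo < value < hi,
then recurse left with hi=value and right with lo=value.
Preorder trace (stopping at first violation):
  at node 14 with bounds (-inf, +inf): OK
  at node 46 with bounds (-inf, 14): VIOLATION
Node 46 violates its bound: not (-inf < 46 < 14).
Result: Not a valid BST


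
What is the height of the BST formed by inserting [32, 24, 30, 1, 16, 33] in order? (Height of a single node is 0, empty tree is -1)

Insertion order: [32, 24, 30, 1, 16, 33]
Tree (level-order array): [32, 24, 33, 1, 30, None, None, None, 16]
Compute height bottom-up (empty subtree = -1):
  height(16) = 1 + max(-1, -1) = 0
  height(1) = 1 + max(-1, 0) = 1
  height(30) = 1 + max(-1, -1) = 0
  height(24) = 1 + max(1, 0) = 2
  height(33) = 1 + max(-1, -1) = 0
  height(32) = 1 + max(2, 0) = 3
Height = 3


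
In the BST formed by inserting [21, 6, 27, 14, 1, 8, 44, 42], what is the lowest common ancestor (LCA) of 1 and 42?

Tree insertion order: [21, 6, 27, 14, 1, 8, 44, 42]
Tree (level-order array): [21, 6, 27, 1, 14, None, 44, None, None, 8, None, 42]
In a BST, the LCA of p=1, q=42 is the first node v on the
root-to-leaf path with p <= v <= q (go left if both < v, right if both > v).
Walk from root:
  at 21: 1 <= 21 <= 42, this is the LCA
LCA = 21


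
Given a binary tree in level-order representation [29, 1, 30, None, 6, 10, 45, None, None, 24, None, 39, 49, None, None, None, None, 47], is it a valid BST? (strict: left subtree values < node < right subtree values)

Level-order array: [29, 1, 30, None, 6, 10, 45, None, None, 24, None, 39, 49, None, None, None, None, 47]
Validate using subtree bounds (lo, hi): at each node, require lo < value < hi,
then recurse left with hi=value and right with lo=value.
Preorder trace (stopping at first violation):
  at node 29 with bounds (-inf, +inf): OK
  at node 1 with bounds (-inf, 29): OK
  at node 6 with bounds (1, 29): OK
  at node 30 with bounds (29, +inf): OK
  at node 10 with bounds (29, 30): VIOLATION
Node 10 violates its bound: not (29 < 10 < 30).
Result: Not a valid BST


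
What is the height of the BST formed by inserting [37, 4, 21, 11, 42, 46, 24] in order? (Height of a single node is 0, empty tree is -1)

Insertion order: [37, 4, 21, 11, 42, 46, 24]
Tree (level-order array): [37, 4, 42, None, 21, None, 46, 11, 24]
Compute height bottom-up (empty subtree = -1):
  height(11) = 1 + max(-1, -1) = 0
  height(24) = 1 + max(-1, -1) = 0
  height(21) = 1 + max(0, 0) = 1
  height(4) = 1 + max(-1, 1) = 2
  height(46) = 1 + max(-1, -1) = 0
  height(42) = 1 + max(-1, 0) = 1
  height(37) = 1 + max(2, 1) = 3
Height = 3


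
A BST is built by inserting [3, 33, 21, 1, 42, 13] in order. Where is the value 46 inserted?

Starting tree (level order): [3, 1, 33, None, None, 21, 42, 13]
Insertion path: 3 -> 33 -> 42
Result: insert 46 as right child of 42
Final tree (level order): [3, 1, 33, None, None, 21, 42, 13, None, None, 46]


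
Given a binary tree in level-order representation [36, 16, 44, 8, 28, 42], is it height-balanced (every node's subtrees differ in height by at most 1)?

Tree (level-order array): [36, 16, 44, 8, 28, 42]
Definition: a tree is height-balanced if, at every node, |h(left) - h(right)| <= 1 (empty subtree has height -1).
Bottom-up per-node check:
  node 8: h_left=-1, h_right=-1, diff=0 [OK], height=0
  node 28: h_left=-1, h_right=-1, diff=0 [OK], height=0
  node 16: h_left=0, h_right=0, diff=0 [OK], height=1
  node 42: h_left=-1, h_right=-1, diff=0 [OK], height=0
  node 44: h_left=0, h_right=-1, diff=1 [OK], height=1
  node 36: h_left=1, h_right=1, diff=0 [OK], height=2
All nodes satisfy the balance condition.
Result: Balanced


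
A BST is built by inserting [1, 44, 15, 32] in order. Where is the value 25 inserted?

Starting tree (level order): [1, None, 44, 15, None, None, 32]
Insertion path: 1 -> 44 -> 15 -> 32
Result: insert 25 as left child of 32
Final tree (level order): [1, None, 44, 15, None, None, 32, 25]


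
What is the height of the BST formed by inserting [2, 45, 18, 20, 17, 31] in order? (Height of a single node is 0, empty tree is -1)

Insertion order: [2, 45, 18, 20, 17, 31]
Tree (level-order array): [2, None, 45, 18, None, 17, 20, None, None, None, 31]
Compute height bottom-up (empty subtree = -1):
  height(17) = 1 + max(-1, -1) = 0
  height(31) = 1 + max(-1, -1) = 0
  height(20) = 1 + max(-1, 0) = 1
  height(18) = 1 + max(0, 1) = 2
  height(45) = 1 + max(2, -1) = 3
  height(2) = 1 + max(-1, 3) = 4
Height = 4


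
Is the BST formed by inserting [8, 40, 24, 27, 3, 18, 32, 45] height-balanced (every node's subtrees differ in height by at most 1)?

Tree (level-order array): [8, 3, 40, None, None, 24, 45, 18, 27, None, None, None, None, None, 32]
Definition: a tree is height-balanced if, at every node, |h(left) - h(right)| <= 1 (empty subtree has height -1).
Bottom-up per-node check:
  node 3: h_left=-1, h_right=-1, diff=0 [OK], height=0
  node 18: h_left=-1, h_right=-1, diff=0 [OK], height=0
  node 32: h_left=-1, h_right=-1, diff=0 [OK], height=0
  node 27: h_left=-1, h_right=0, diff=1 [OK], height=1
  node 24: h_left=0, h_right=1, diff=1 [OK], height=2
  node 45: h_left=-1, h_right=-1, diff=0 [OK], height=0
  node 40: h_left=2, h_right=0, diff=2 [FAIL (|2-0|=2 > 1)], height=3
  node 8: h_left=0, h_right=3, diff=3 [FAIL (|0-3|=3 > 1)], height=4
Node 40 violates the condition: |2 - 0| = 2 > 1.
Result: Not balanced


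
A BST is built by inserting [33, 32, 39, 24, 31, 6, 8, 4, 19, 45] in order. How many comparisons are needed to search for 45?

Search path for 45: 33 -> 39 -> 45
Found: True
Comparisons: 3


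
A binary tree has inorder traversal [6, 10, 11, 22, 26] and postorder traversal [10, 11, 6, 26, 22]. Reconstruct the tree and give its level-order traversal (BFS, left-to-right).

Inorder:   [6, 10, 11, 22, 26]
Postorder: [10, 11, 6, 26, 22]
Algorithm: postorder visits root last, so walk postorder right-to-left;
each value is the root of the current inorder slice — split it at that
value, recurse on the right subtree first, then the left.
Recursive splits:
  root=22; inorder splits into left=[6, 10, 11], right=[26]
  root=26; inorder splits into left=[], right=[]
  root=6; inorder splits into left=[], right=[10, 11]
  root=11; inorder splits into left=[10], right=[]
  root=10; inorder splits into left=[], right=[]
Reconstructed level-order: [22, 6, 26, 11, 10]


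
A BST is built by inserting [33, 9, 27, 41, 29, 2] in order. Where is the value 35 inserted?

Starting tree (level order): [33, 9, 41, 2, 27, None, None, None, None, None, 29]
Insertion path: 33 -> 41
Result: insert 35 as left child of 41
Final tree (level order): [33, 9, 41, 2, 27, 35, None, None, None, None, 29]


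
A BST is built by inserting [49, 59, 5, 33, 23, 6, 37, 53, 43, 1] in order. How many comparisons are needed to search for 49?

Search path for 49: 49
Found: True
Comparisons: 1


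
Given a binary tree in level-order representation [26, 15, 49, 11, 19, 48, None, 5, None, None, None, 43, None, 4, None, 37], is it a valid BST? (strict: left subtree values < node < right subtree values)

Level-order array: [26, 15, 49, 11, 19, 48, None, 5, None, None, None, 43, None, 4, None, 37]
Validate using subtree bounds (lo, hi): at each node, require lo < value < hi,
then recurse left with hi=value and right with lo=value.
Preorder trace (stopping at first violation):
  at node 26 with bounds (-inf, +inf): OK
  at node 15 with bounds (-inf, 26): OK
  at node 11 with bounds (-inf, 15): OK
  at node 5 with bounds (-inf, 11): OK
  at node 4 with bounds (-inf, 5): OK
  at node 19 with bounds (15, 26): OK
  at node 49 with bounds (26, +inf): OK
  at node 48 with bounds (26, 49): OK
  at node 43 with bounds (26, 48): OK
  at node 37 with bounds (26, 43): OK
No violation found at any node.
Result: Valid BST


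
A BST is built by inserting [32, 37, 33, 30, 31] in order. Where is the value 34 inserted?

Starting tree (level order): [32, 30, 37, None, 31, 33]
Insertion path: 32 -> 37 -> 33
Result: insert 34 as right child of 33
Final tree (level order): [32, 30, 37, None, 31, 33, None, None, None, None, 34]


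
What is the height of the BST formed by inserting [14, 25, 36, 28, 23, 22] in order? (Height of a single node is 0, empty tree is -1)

Insertion order: [14, 25, 36, 28, 23, 22]
Tree (level-order array): [14, None, 25, 23, 36, 22, None, 28]
Compute height bottom-up (empty subtree = -1):
  height(22) = 1 + max(-1, -1) = 0
  height(23) = 1 + max(0, -1) = 1
  height(28) = 1 + max(-1, -1) = 0
  height(36) = 1 + max(0, -1) = 1
  height(25) = 1 + max(1, 1) = 2
  height(14) = 1 + max(-1, 2) = 3
Height = 3


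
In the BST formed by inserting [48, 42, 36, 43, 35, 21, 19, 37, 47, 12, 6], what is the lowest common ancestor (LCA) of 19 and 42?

Tree insertion order: [48, 42, 36, 43, 35, 21, 19, 37, 47, 12, 6]
Tree (level-order array): [48, 42, None, 36, 43, 35, 37, None, 47, 21, None, None, None, None, None, 19, None, 12, None, 6]
In a BST, the LCA of p=19, q=42 is the first node v on the
root-to-leaf path with p <= v <= q (go left if both < v, right if both > v).
Walk from root:
  at 48: both 19 and 42 < 48, go left
  at 42: 19 <= 42 <= 42, this is the LCA
LCA = 42


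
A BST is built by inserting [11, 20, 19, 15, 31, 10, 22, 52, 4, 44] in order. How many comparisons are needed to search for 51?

Search path for 51: 11 -> 20 -> 31 -> 52 -> 44
Found: False
Comparisons: 5


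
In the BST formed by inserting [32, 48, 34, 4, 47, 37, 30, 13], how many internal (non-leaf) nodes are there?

Tree built from: [32, 48, 34, 4, 47, 37, 30, 13]
Tree (level-order array): [32, 4, 48, None, 30, 34, None, 13, None, None, 47, None, None, 37]
Rule: An internal node has at least one child.
Per-node child counts:
  node 32: 2 child(ren)
  node 4: 1 child(ren)
  node 30: 1 child(ren)
  node 13: 0 child(ren)
  node 48: 1 child(ren)
  node 34: 1 child(ren)
  node 47: 1 child(ren)
  node 37: 0 child(ren)
Matching nodes: [32, 4, 30, 48, 34, 47]
Count of internal (non-leaf) nodes: 6


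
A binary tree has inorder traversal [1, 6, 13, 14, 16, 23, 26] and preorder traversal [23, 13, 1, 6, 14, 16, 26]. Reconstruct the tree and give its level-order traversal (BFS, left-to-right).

Inorder:  [1, 6, 13, 14, 16, 23, 26]
Preorder: [23, 13, 1, 6, 14, 16, 26]
Algorithm: preorder visits root first, so consume preorder in order;
for each root, split the current inorder slice at that value into
left-subtree inorder and right-subtree inorder, then recurse.
Recursive splits:
  root=23; inorder splits into left=[1, 6, 13, 14, 16], right=[26]
  root=13; inorder splits into left=[1, 6], right=[14, 16]
  root=1; inorder splits into left=[], right=[6]
  root=6; inorder splits into left=[], right=[]
  root=14; inorder splits into left=[], right=[16]
  root=16; inorder splits into left=[], right=[]
  root=26; inorder splits into left=[], right=[]
Reconstructed level-order: [23, 13, 26, 1, 14, 6, 16]


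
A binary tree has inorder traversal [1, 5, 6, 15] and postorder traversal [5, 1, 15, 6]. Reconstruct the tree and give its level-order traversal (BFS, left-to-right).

Inorder:   [1, 5, 6, 15]
Postorder: [5, 1, 15, 6]
Algorithm: postorder visits root last, so walk postorder right-to-left;
each value is the root of the current inorder slice — split it at that
value, recurse on the right subtree first, then the left.
Recursive splits:
  root=6; inorder splits into left=[1, 5], right=[15]
  root=15; inorder splits into left=[], right=[]
  root=1; inorder splits into left=[], right=[5]
  root=5; inorder splits into left=[], right=[]
Reconstructed level-order: [6, 1, 15, 5]


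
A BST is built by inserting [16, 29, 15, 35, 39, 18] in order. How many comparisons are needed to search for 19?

Search path for 19: 16 -> 29 -> 18
Found: False
Comparisons: 3


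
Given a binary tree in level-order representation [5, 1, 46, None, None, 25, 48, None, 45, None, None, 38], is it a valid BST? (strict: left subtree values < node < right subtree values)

Level-order array: [5, 1, 46, None, None, 25, 48, None, 45, None, None, 38]
Validate using subtree bounds (lo, hi): at each node, require lo < value < hi,
then recurse left with hi=value and right with lo=value.
Preorder trace (stopping at first violation):
  at node 5 with bounds (-inf, +inf): OK
  at node 1 with bounds (-inf, 5): OK
  at node 46 with bounds (5, +inf): OK
  at node 25 with bounds (5, 46): OK
  at node 45 with bounds (25, 46): OK
  at node 38 with bounds (25, 45): OK
  at node 48 with bounds (46, +inf): OK
No violation found at any node.
Result: Valid BST


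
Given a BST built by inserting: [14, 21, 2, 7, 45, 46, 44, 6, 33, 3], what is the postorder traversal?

Tree insertion order: [14, 21, 2, 7, 45, 46, 44, 6, 33, 3]
Tree (level-order array): [14, 2, 21, None, 7, None, 45, 6, None, 44, 46, 3, None, 33]
Postorder traversal: [3, 6, 7, 2, 33, 44, 46, 45, 21, 14]


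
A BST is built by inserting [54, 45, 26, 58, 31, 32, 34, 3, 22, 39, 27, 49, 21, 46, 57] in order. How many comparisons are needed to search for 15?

Search path for 15: 54 -> 45 -> 26 -> 3 -> 22 -> 21
Found: False
Comparisons: 6


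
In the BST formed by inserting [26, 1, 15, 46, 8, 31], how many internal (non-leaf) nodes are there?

Tree built from: [26, 1, 15, 46, 8, 31]
Tree (level-order array): [26, 1, 46, None, 15, 31, None, 8]
Rule: An internal node has at least one child.
Per-node child counts:
  node 26: 2 child(ren)
  node 1: 1 child(ren)
  node 15: 1 child(ren)
  node 8: 0 child(ren)
  node 46: 1 child(ren)
  node 31: 0 child(ren)
Matching nodes: [26, 1, 15, 46]
Count of internal (non-leaf) nodes: 4


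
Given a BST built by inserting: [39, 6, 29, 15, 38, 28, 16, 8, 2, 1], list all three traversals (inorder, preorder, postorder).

Tree insertion order: [39, 6, 29, 15, 38, 28, 16, 8, 2, 1]
Tree (level-order array): [39, 6, None, 2, 29, 1, None, 15, 38, None, None, 8, 28, None, None, None, None, 16]
Inorder (L, root, R): [1, 2, 6, 8, 15, 16, 28, 29, 38, 39]
Preorder (root, L, R): [39, 6, 2, 1, 29, 15, 8, 28, 16, 38]
Postorder (L, R, root): [1, 2, 8, 16, 28, 15, 38, 29, 6, 39]


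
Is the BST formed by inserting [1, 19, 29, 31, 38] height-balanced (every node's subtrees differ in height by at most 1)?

Tree (level-order array): [1, None, 19, None, 29, None, 31, None, 38]
Definition: a tree is height-balanced if, at every node, |h(left) - h(right)| <= 1 (empty subtree has height -1).
Bottom-up per-node check:
  node 38: h_left=-1, h_right=-1, diff=0 [OK], height=0
  node 31: h_left=-1, h_right=0, diff=1 [OK], height=1
  node 29: h_left=-1, h_right=1, diff=2 [FAIL (|-1-1|=2 > 1)], height=2
  node 19: h_left=-1, h_right=2, diff=3 [FAIL (|-1-2|=3 > 1)], height=3
  node 1: h_left=-1, h_right=3, diff=4 [FAIL (|-1-3|=4 > 1)], height=4
Node 29 violates the condition: |-1 - 1| = 2 > 1.
Result: Not balanced


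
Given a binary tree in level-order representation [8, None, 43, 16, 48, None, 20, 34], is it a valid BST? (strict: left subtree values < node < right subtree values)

Level-order array: [8, None, 43, 16, 48, None, 20, 34]
Validate using subtree bounds (lo, hi): at each node, require lo < value < hi,
then recurse left with hi=value and right with lo=value.
Preorder trace (stopping at first violation):
  at node 8 with bounds (-inf, +inf): OK
  at node 43 with bounds (8, +inf): OK
  at node 16 with bounds (8, 43): OK
  at node 20 with bounds (16, 43): OK
  at node 48 with bounds (43, +inf): OK
  at node 34 with bounds (43, 48): VIOLATION
Node 34 violates its bound: not (43 < 34 < 48).
Result: Not a valid BST


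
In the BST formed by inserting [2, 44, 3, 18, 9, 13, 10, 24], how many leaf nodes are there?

Tree built from: [2, 44, 3, 18, 9, 13, 10, 24]
Tree (level-order array): [2, None, 44, 3, None, None, 18, 9, 24, None, 13, None, None, 10]
Rule: A leaf has 0 children.
Per-node child counts:
  node 2: 1 child(ren)
  node 44: 1 child(ren)
  node 3: 1 child(ren)
  node 18: 2 child(ren)
  node 9: 1 child(ren)
  node 13: 1 child(ren)
  node 10: 0 child(ren)
  node 24: 0 child(ren)
Matching nodes: [10, 24]
Count of leaf nodes: 2


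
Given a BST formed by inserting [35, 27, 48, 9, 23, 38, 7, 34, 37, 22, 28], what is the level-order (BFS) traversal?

Tree insertion order: [35, 27, 48, 9, 23, 38, 7, 34, 37, 22, 28]
Tree (level-order array): [35, 27, 48, 9, 34, 38, None, 7, 23, 28, None, 37, None, None, None, 22]
BFS from the root, enqueuing left then right child of each popped node:
  queue [35] -> pop 35, enqueue [27, 48], visited so far: [35]
  queue [27, 48] -> pop 27, enqueue [9, 34], visited so far: [35, 27]
  queue [48, 9, 34] -> pop 48, enqueue [38], visited so far: [35, 27, 48]
  queue [9, 34, 38] -> pop 9, enqueue [7, 23], visited so far: [35, 27, 48, 9]
  queue [34, 38, 7, 23] -> pop 34, enqueue [28], visited so far: [35, 27, 48, 9, 34]
  queue [38, 7, 23, 28] -> pop 38, enqueue [37], visited so far: [35, 27, 48, 9, 34, 38]
  queue [7, 23, 28, 37] -> pop 7, enqueue [none], visited so far: [35, 27, 48, 9, 34, 38, 7]
  queue [23, 28, 37] -> pop 23, enqueue [22], visited so far: [35, 27, 48, 9, 34, 38, 7, 23]
  queue [28, 37, 22] -> pop 28, enqueue [none], visited so far: [35, 27, 48, 9, 34, 38, 7, 23, 28]
  queue [37, 22] -> pop 37, enqueue [none], visited so far: [35, 27, 48, 9, 34, 38, 7, 23, 28, 37]
  queue [22] -> pop 22, enqueue [none], visited so far: [35, 27, 48, 9, 34, 38, 7, 23, 28, 37, 22]
Result: [35, 27, 48, 9, 34, 38, 7, 23, 28, 37, 22]
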